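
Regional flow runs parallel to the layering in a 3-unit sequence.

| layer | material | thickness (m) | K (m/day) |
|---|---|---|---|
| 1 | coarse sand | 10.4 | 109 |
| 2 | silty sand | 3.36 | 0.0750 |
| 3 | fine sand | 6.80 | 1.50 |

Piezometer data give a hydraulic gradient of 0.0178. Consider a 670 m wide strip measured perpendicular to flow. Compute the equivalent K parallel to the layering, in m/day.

55.6

Flow is parallel to layering, so each bed carries its own Darcy discharge and the transmissivities add.
Σ(K_i·b_i) = 109×10.4 + 0.0750×3.36 + 1.50×6.80 = 1144 m²/day.
Total thickness b = 20.56 m, so K_eq = Σ(K_i·b_i)/b = 55.64 m/day.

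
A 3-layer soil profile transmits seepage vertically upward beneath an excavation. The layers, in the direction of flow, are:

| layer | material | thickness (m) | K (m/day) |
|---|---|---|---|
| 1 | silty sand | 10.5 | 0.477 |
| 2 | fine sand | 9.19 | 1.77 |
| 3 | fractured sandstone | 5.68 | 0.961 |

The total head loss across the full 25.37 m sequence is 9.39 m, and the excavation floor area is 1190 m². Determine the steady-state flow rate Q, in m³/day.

337

Flow is perpendicular to layering, so the layers act in series and the equivalent K is the thickness-weighted harmonic mean.
Total thickness L = 10.5 + 9.19 + 5.68 = 25.37 m.
Σ(b_i/K_i) = 10.5/0.477 + 9.19/1.77 + 5.68/0.961 = 33.12 d.
K_eq = L / Σ(b_i/K_i) = 25.37 / 33.12 = 0.7661 m/day.
Q = K_eq · A · (Δh/L) = 0.7661 × 1190 × (9.39/25.37) = 337.4 m³/day.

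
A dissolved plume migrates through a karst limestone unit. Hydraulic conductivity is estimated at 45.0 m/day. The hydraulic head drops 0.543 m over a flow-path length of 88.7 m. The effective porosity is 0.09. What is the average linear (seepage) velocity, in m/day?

Hydraulic gradient i = Δh / L = 0.543 / 88.7 = 0.006122.
Darcy flux q = K · i = 45.00 × 0.006122 = 0.2755 m/day.
Seepage velocity v = q / n_e = 0.2755 / 0.09 = 3.061 m/day.

3.06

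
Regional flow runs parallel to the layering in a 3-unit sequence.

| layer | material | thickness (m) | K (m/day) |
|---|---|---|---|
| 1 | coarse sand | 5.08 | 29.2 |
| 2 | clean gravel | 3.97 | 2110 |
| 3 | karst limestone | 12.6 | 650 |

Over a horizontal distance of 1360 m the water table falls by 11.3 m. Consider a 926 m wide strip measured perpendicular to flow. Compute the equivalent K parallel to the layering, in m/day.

772

Flow is parallel to layering, so each bed carries its own Darcy discharge and the transmissivities add.
Σ(K_i·b_i) = 29.2×5.08 + 2110×3.97 + 650×12.6 = 16715 m²/day.
Total thickness b = 21.65 m, so K_eq = Σ(K_i·b_i)/b = 772.1 m/day.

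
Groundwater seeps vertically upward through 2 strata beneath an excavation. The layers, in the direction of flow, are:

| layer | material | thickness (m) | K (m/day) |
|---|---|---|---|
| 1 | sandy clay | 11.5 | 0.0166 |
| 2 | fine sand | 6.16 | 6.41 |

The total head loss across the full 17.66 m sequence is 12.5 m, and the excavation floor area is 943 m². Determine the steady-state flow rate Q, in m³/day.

17.0

Flow is perpendicular to layering, so the layers act in series and the equivalent K is the thickness-weighted harmonic mean.
Total thickness L = 11.5 + 6.16 = 17.66 m.
Σ(b_i/K_i) = 11.5/0.0166 + 6.16/6.41 = 693.7 d.
K_eq = L / Σ(b_i/K_i) = 17.66 / 693.7 = 0.02546 m/day.
Q = K_eq · A · (Δh/L) = 0.02546 × 943 × (12.5/17.66) = 16.99 m³/day.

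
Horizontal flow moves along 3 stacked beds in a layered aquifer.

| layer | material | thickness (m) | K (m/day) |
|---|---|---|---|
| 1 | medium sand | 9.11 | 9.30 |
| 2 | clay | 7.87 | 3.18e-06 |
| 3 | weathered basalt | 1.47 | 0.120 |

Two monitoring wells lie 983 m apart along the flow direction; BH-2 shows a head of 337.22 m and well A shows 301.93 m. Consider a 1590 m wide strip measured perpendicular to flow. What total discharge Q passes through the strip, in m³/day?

Flow is parallel to layering, so each bed carries its own Darcy discharge and the transmissivities add.
Σ(K_i·b_i) = 9.30×9.11 + 3.18e-06×7.87 + 0.120×1.47 = 84.90 m²/day.
Hydraulic gradient i = (337.22 − 301.93) / 983 = 35.29 / 983 = 0.03590.
Q = Σ(K_i·b_i) · W · i = 84.90 × 1590 × 0.03590 = 4846 m³/day.

4850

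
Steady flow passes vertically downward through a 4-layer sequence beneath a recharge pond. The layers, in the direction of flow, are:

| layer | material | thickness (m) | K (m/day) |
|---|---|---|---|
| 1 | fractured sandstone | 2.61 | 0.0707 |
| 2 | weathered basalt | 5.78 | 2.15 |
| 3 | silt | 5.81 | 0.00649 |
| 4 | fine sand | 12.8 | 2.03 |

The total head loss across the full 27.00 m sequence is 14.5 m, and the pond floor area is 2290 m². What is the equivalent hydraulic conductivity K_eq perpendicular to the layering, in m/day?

0.0287

Flow is perpendicular to layering, so the layers act in series and the equivalent K is the thickness-weighted harmonic mean.
Total thickness L = 2.61 + 5.78 + 5.81 + 12.8 = 27.00 m.
Σ(b_i/K_i) = 2.61/0.0707 + 5.78/2.15 + 5.81/0.00649 + 12.8/2.03 = 941.1 d.
K_eq = L / Σ(b_i/K_i) = 27.00 / 941.1 = 0.02869 m/day.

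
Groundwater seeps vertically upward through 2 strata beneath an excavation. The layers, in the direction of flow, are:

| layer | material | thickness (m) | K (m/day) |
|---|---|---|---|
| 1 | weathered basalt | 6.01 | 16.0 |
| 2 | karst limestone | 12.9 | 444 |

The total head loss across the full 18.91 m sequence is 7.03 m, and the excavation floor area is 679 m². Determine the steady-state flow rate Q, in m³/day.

Flow is perpendicular to layering, so the layers act in series and the equivalent K is the thickness-weighted harmonic mean.
Total thickness L = 6.01 + 12.9 = 18.91 m.
Σ(b_i/K_i) = 6.01/16.0 + 12.9/444 = 0.4047 d.
K_eq = L / Σ(b_i/K_i) = 18.91 / 0.4047 = 46.73 m/day.
Q = K_eq · A · (Δh/L) = 46.73 × 679 × (7.03/18.91) = 11795 m³/day.

11800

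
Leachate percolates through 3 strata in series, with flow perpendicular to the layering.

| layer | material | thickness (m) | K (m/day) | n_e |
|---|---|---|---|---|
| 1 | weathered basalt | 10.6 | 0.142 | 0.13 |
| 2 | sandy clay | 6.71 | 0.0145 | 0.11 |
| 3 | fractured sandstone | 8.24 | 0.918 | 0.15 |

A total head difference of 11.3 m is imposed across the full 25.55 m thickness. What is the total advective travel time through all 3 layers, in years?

With flow normal to the layers, continuity requires the same specific discharge q through every layer.
Σ(b_i/K_i) = 10.6/0.142 + 6.71/0.0145 + 8.24/0.918 = 546.4 d.
q = Δh / Σ(b_i/K_i) = 11.3 / 546.4 = 0.02068 m/day.
In each layer the seepage velocity is v_i = q/n_i, so the layer transit time is t_i = b_i·n_i / q:
  layer 1 (weathered basalt): t_1 = 10.6 × 0.13 / 0.02068 = 66.63 d
  layer 2 (sandy clay): t_2 = 6.71 × 0.11 / 0.02068 = 35.69 d
  layer 3 (fractured sandstone): t_3 = 8.24 × 0.15 / 0.02068 = 59.76 d
Total t = Σ t_i = 162.1 days = 0.4438 years.

0.444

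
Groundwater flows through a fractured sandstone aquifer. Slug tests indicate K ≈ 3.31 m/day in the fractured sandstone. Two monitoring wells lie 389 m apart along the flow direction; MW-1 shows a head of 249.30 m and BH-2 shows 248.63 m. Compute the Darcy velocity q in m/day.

Hydraulic gradient i = (249.30 − 248.63) / 389 = 0.67 / 389 = 0.001722.
Specific discharge q = K · i = 3.310 × 0.001722 = 0.005701 m/day.

0.00570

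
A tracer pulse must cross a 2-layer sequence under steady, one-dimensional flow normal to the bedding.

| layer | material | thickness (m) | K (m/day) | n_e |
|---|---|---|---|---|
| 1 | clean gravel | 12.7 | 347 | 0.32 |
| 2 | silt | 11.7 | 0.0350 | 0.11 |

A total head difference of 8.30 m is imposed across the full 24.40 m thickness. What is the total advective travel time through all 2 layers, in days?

With flow normal to the layers, continuity requires the same specific discharge q through every layer.
Σ(b_i/K_i) = 12.7/347 + 11.7/0.0350 = 334.3 d.
q = Δh / Σ(b_i/K_i) = 8.30 / 334.3 = 0.02483 m/day.
In each layer the seepage velocity is v_i = q/n_i, so the layer transit time is t_i = b_i·n_i / q:
  layer 1 (clean gravel): t_1 = 12.7 × 0.32 / 0.02483 = 163.7 d
  layer 2 (silt): t_2 = 11.7 × 0.11 / 0.02483 = 51.84 d
Total t = Σ t_i = 215.5 days.

216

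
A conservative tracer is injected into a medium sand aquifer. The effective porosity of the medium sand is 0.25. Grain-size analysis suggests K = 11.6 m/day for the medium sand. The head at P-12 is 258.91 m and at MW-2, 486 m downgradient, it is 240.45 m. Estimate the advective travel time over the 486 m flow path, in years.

0.755

Hydraulic gradient i = (258.91 − 240.45) / 486 = 18.46 / 486 = 0.03798.
Darcy flux q = K · i = 11.60 × 0.03798 = 0.4406 m/day.
Seepage velocity v = q / n_e = 0.4406 / 0.25 = 1.762 m/day.
Travel time t = L / v = 486 / 1.762 = 275.8 days = 0.7550 years.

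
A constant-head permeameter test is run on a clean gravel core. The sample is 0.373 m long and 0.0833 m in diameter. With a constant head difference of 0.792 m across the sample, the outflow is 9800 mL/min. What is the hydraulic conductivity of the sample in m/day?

Cross-sectional area A = π·(d/2)² = π × (0.0833/2)² = 0.005450 m².
Convert discharge: 9800 mL/min = 0.0001633 m³/s.
Darcy's law rearranged: K = Q·L / (A·Δh) = 0.0001633 × 0.373 / (0.005450 × 0.792) = 0.01411 m/s = 1220 m/day.

1220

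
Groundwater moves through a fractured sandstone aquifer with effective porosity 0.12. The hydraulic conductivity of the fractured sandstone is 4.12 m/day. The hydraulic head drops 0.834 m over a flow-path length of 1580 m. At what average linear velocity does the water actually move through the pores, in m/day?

0.0181

Hydraulic gradient i = Δh / L = 0.834 / 1580 = 0.0005278.
Darcy flux q = K · i = 4.120 × 0.0005278 = 0.002175 m/day.
Seepage velocity v = q / n_e = 0.002175 / 0.12 = 0.01812 m/day.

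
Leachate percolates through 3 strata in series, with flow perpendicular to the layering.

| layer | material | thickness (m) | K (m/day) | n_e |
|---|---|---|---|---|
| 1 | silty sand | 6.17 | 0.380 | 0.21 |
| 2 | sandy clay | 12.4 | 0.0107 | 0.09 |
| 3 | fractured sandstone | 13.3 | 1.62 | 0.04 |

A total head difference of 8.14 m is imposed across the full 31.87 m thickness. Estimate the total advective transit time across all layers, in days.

428

With flow normal to the layers, continuity requires the same specific discharge q through every layer.
Σ(b_i/K_i) = 6.17/0.380 + 12.4/0.0107 + 13.3/1.62 = 1183 d.
q = Δh / Σ(b_i/K_i) = 8.14 / 1183 = 0.006879 m/day.
In each layer the seepage velocity is v_i = q/n_i, so the layer transit time is t_i = b_i·n_i / q:
  layer 1 (silty sand): t_1 = 6.17 × 0.21 / 0.006879 = 188.4 d
  layer 2 (sandy clay): t_2 = 12.4 × 0.09 / 0.006879 = 162.2 d
  layer 3 (fractured sandstone): t_3 = 13.3 × 0.04 / 0.006879 = 77.34 d
Total t = Σ t_i = 427.9 days.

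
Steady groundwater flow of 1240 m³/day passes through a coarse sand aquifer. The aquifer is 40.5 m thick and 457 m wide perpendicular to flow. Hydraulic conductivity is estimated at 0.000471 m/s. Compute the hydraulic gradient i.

0.00165

Convert K: 0.000471 m/s × 86400 = 40.69 m/day.
Cross-sectional area A = 457 × 40.5 = 18508 m².
From Q = K·A·i, i = Q / (K·A) = 1240 / (40.69 × 18508) = 0.001646.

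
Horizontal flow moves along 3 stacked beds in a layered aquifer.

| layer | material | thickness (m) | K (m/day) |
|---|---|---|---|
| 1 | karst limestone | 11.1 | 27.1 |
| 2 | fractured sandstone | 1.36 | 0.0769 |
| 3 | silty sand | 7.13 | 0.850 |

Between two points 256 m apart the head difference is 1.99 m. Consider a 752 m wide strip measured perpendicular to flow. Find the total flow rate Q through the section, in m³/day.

1790

Flow is parallel to layering, so each bed carries its own Darcy discharge and the transmissivities add.
Σ(K_i·b_i) = 27.1×11.1 + 0.0769×1.36 + 0.850×7.13 = 307.0 m²/day.
Hydraulic gradient i = Δh / L = 1.99 / 256 = 0.007773.
Q = Σ(K_i·b_i) · W · i = 307.0 × 752 × 0.007773 = 1794 m³/day.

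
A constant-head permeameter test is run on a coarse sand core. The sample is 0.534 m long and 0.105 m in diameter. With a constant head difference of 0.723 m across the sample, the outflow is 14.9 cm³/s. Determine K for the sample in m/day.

110

Cross-sectional area A = π·(d/2)² = π × (0.105/2)² = 0.008659 m².
Convert discharge: 14.9 cm³/s = 1.490e-05 m³/s.
Darcy's law rearranged: K = Q·L / (A·Δh) = 1.490e-05 × 0.534 / (0.008659 × 0.723) = 0.001271 m/s = 109.8 m/day.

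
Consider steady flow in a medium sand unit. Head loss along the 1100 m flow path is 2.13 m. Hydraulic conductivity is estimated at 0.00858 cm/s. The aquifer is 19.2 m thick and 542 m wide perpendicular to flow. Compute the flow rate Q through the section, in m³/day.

Convert K: 0.00858 cm/s × 864 = 7.413 m/day.
Cross-sectional area A = 542 × 19.2 = 10406 m².
Hydraulic gradient i = Δh / L = 2.13 / 1100 = 0.001936.
Darcy's law: Q = K · A · i = 7.413 × 10406 × 0.001936 = 149.4 m³/day.

149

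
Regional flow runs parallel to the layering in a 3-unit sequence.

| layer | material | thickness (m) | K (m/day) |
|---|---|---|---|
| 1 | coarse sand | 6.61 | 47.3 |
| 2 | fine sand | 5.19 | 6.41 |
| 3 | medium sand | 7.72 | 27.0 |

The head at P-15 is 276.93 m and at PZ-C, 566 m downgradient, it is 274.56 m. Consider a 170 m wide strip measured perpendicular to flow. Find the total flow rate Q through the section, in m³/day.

395

Flow is parallel to layering, so each bed carries its own Darcy discharge and the transmissivities add.
Σ(K_i·b_i) = 47.3×6.61 + 6.41×5.19 + 27.0×7.72 = 554.4 m²/day.
Hydraulic gradient i = (276.93 − 274.56) / 566 = 2.37 / 566 = 0.004187.
Q = Σ(K_i·b_i) · W · i = 554.4 × 170 × 0.004187 = 394.6 m³/day.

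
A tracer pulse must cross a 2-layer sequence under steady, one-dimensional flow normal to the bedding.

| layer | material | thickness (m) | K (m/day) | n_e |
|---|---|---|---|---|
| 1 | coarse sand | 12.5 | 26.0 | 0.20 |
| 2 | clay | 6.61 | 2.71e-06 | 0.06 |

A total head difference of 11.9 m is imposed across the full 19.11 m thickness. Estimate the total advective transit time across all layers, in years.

With flow normal to the layers, continuity requires the same specific discharge q through every layer.
Σ(b_i/K_i) = 12.5/26.0 + 6.61/2.71e-06 = 2.439e+06 d.
q = Δh / Σ(b_i/K_i) = 11.9 / 2.439e+06 = 4.879e-06 m/day.
In each layer the seepage velocity is v_i = q/n_i, so the layer transit time is t_i = b_i·n_i / q:
  layer 1 (coarse sand): t_1 = 12.5 × 0.20 / 4.879e-06 = 5.124e+05 d
  layer 2 (clay): t_2 = 6.61 × 0.06 / 4.879e-06 = 81290 d
Total t = Σ t_i = 5.937e+05 days = 1625 years.

1630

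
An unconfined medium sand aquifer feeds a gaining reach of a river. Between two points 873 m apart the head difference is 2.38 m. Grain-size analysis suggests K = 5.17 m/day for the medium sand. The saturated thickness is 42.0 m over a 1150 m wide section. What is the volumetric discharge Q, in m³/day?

Cross-sectional area A = 1150 × 42.0 = 48300 m².
Hydraulic gradient i = Δh / L = 2.38 / 873 = 0.002726.
Darcy's law: Q = K · A · i = 5.170 × 48300 × 0.002726 = 680.8 m³/day.

681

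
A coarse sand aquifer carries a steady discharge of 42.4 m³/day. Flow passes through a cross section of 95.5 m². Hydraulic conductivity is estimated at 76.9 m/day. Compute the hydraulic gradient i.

0.00577

From Q = K·A·i, i = Q / (K·A) = 42.4 / (76.90 × 95.50) = 0.005773.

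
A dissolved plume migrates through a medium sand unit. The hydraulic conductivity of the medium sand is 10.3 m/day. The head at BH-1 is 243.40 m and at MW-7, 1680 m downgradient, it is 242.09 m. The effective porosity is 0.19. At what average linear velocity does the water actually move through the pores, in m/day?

0.0423

Hydraulic gradient i = (243.40 − 242.09) / 1680 = 1.31 / 1680 = 0.0007798.
Darcy flux q = K · i = 10.30 × 0.0007798 = 0.008032 m/day.
Seepage velocity v = q / n_e = 0.008032 / 0.19 = 0.04227 m/day.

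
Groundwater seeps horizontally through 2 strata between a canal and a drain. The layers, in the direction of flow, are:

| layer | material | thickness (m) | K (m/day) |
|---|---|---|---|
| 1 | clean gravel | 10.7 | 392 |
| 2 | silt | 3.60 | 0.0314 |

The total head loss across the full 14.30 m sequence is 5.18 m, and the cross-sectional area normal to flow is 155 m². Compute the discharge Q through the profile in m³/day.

7.00

Flow is perpendicular to layering, so the layers act in series and the equivalent K is the thickness-weighted harmonic mean.
Total thickness L = 10.7 + 3.60 = 14.30 m.
Σ(b_i/K_i) = 10.7/392 + 3.60/0.0314 = 114.7 d.
K_eq = L / Σ(b_i/K_i) = 14.30 / 114.7 = 0.1247 m/day.
Q = K_eq · A · (Δh/L) = 0.1247 × 155 × (5.18/14.30) = 7.001 m³/day.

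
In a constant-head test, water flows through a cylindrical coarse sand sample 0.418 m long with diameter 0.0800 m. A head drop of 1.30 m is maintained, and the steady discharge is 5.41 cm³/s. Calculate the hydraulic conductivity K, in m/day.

Cross-sectional area A = π·(d/2)² = π × (0.0800/2)² = 0.005027 m².
Convert discharge: 5.41 cm³/s = 5.410e-06 m³/s.
Darcy's law rearranged: K = Q·L / (A·Δh) = 5.410e-06 × 0.418 / (0.005027 × 1.30) = 0.0003461 m/s = 29.90 m/day.

29.9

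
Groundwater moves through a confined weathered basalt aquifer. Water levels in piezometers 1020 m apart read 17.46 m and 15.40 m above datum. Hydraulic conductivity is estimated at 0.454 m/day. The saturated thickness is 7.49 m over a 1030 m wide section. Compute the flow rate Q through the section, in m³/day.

Cross-sectional area A = 1030 × 7.49 = 7715 m².
Hydraulic gradient i = (17.46 − 15.40) / 1020 = 2.06 / 1020 = 0.002020.
Darcy's law: Q = K · A · i = 0.4540 × 7715 × 0.002020 = 7.074 m³/day.

7.07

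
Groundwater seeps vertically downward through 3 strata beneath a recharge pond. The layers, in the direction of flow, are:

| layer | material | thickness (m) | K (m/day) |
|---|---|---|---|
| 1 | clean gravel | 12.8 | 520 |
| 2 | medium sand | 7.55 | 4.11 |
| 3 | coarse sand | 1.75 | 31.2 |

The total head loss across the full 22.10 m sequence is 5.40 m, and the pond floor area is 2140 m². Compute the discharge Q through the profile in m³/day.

Flow is perpendicular to layering, so the layers act in series and the equivalent K is the thickness-weighted harmonic mean.
Total thickness L = 12.8 + 7.55 + 1.75 = 22.10 m.
Σ(b_i/K_i) = 12.8/520 + 7.55/4.11 + 1.75/31.2 = 1.918 d.
K_eq = L / Σ(b_i/K_i) = 22.10 / 1.918 = 11.52 m/day.
Q = K_eq · A · (Δh/L) = 11.52 × 2140 × (5.40/22.10) = 6026 m³/day.

6030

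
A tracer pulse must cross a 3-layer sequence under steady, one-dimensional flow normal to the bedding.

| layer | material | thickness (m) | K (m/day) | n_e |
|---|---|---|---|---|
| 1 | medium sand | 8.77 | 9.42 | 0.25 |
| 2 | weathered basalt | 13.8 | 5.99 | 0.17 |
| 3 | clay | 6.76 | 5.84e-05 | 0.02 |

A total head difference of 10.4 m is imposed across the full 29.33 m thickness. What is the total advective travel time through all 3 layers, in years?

With flow normal to the layers, continuity requires the same specific discharge q through every layer.
Σ(b_i/K_i) = 8.77/9.42 + 13.8/5.99 + 6.76/5.84e-05 = 1.158e+05 d.
q = Δh / Σ(b_i/K_i) = 10.4 / 1.158e+05 = 8.984e-05 m/day.
In each layer the seepage velocity is v_i = q/n_i, so the layer transit time is t_i = b_i·n_i / q:
  layer 1 (medium sand): t_1 = 8.77 × 0.25 / 8.984e-05 = 24404 d
  layer 2 (weathered basalt): t_2 = 13.8 × 0.17 / 8.984e-05 = 26112 d
  layer 3 (clay): t_3 = 6.76 × 0.02 / 8.984e-05 = 1505 d
Total t = Σ t_i = 52020 days = 142.4 years.

142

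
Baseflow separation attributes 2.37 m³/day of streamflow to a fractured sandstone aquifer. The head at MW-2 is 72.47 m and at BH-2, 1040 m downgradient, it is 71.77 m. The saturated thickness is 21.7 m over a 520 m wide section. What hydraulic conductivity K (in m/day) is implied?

Cross-sectional area A = 520 × 21.7 = 11284 m².
Hydraulic gradient i = (72.47 − 71.77) / 1040 = 0.7 / 1040 = 0.0006731.
From Q = K·A·i, K = Q / (A·i) = 2.37 / (11284 × 0.0006731) = 0.3120 m/day.

0.312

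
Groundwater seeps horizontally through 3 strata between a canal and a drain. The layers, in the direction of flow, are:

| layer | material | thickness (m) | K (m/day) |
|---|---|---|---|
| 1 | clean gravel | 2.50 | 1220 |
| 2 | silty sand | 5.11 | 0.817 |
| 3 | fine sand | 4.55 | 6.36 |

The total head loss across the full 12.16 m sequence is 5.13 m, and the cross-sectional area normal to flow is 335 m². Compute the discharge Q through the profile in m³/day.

246

Flow is perpendicular to layering, so the layers act in series and the equivalent K is the thickness-weighted harmonic mean.
Total thickness L = 2.50 + 5.11 + 4.55 = 12.16 m.
Σ(b_i/K_i) = 2.50/1220 + 5.11/0.817 + 4.55/6.36 = 6.972 d.
K_eq = L / Σ(b_i/K_i) = 12.16 / 6.972 = 1.744 m/day.
Q = K_eq · A · (Δh/L) = 1.744 × 335 × (5.13/12.16) = 246.5 m³/day.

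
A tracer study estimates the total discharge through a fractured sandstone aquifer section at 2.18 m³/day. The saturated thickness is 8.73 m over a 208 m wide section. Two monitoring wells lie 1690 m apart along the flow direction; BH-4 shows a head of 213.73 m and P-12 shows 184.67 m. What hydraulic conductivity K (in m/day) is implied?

0.0698

Cross-sectional area A = 208 × 8.73 = 1816 m².
Hydraulic gradient i = (213.73 − 184.67) / 1690 = 29.06 / 1690 = 0.01720.
From Q = K·A·i, K = Q / (A·i) = 2.18 / (1816 × 0.01720) = 0.06982 m/day.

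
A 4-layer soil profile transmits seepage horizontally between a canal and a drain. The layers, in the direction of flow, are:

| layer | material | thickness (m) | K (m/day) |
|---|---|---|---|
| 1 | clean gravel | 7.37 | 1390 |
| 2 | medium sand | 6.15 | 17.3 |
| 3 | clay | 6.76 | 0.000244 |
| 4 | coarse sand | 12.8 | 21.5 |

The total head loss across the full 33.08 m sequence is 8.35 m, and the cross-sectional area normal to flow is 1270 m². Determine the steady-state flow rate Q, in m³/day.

Flow is perpendicular to layering, so the layers act in series and the equivalent K is the thickness-weighted harmonic mean.
Total thickness L = 7.37 + 6.15 + 6.76 + 12.8 = 33.08 m.
Σ(b_i/K_i) = 7.37/1390 + 6.15/17.3 + 6.76/0.000244 + 12.8/21.5 = 27706 d.
K_eq = L / Σ(b_i/K_i) = 33.08 / 27706 = 0.001194 m/day.
Q = K_eq · A · (Δh/L) = 0.001194 × 1270 × (8.35/33.08) = 0.3828 m³/day.

0.383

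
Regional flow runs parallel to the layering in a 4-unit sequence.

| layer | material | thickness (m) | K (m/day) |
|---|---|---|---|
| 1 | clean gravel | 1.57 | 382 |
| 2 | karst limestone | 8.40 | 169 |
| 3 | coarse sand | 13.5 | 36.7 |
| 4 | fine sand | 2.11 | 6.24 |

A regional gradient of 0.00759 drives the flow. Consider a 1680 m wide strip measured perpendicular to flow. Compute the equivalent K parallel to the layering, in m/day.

Flow is parallel to layering, so each bed carries its own Darcy discharge and the transmissivities add.
Σ(K_i·b_i) = 382×1.57 + 169×8.40 + 36.7×13.5 + 6.24×2.11 = 2528 m²/day.
Total thickness b = 25.58 m, so K_eq = Σ(K_i·b_i)/b = 98.83 m/day.

98.8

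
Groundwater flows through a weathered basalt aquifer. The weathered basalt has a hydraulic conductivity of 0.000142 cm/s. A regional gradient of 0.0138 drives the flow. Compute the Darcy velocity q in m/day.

Convert K: 0.000142 cm/s × 864 = 0.1227 m/day.
Hydraulic gradient i = 0.0138.
Specific discharge q = K · i = 0.1227 × 0.01380 = 0.001693 m/day.

0.00169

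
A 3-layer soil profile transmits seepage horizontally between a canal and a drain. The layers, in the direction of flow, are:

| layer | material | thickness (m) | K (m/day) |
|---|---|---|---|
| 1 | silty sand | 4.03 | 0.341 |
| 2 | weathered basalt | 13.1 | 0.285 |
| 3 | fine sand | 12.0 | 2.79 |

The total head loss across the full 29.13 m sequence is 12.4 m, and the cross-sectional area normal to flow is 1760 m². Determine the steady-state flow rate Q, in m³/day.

352

Flow is perpendicular to layering, so the layers act in series and the equivalent K is the thickness-weighted harmonic mean.
Total thickness L = 4.03 + 13.1 + 12.0 = 29.13 m.
Σ(b_i/K_i) = 4.03/0.341 + 13.1/0.285 + 12.0/2.79 = 62.08 d.
K_eq = L / Σ(b_i/K_i) = 29.13 / 62.08 = 0.4692 m/day.
Q = K_eq · A · (Δh/L) = 0.4692 × 1760 × (12.4/29.13) = 351.5 m³/day.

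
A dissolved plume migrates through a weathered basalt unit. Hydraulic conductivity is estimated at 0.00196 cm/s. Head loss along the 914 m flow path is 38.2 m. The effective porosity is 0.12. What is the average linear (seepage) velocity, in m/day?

Convert K: 0.00196 cm/s × 864 = 1.693 m/day.
Hydraulic gradient i = Δh / L = 38.2 / 914 = 0.04179.
Darcy flux q = K · i = 1.693 × 0.04179 = 0.07078 m/day.
Seepage velocity v = q / n_e = 0.07078 / 0.12 = 0.5898 m/day.

0.590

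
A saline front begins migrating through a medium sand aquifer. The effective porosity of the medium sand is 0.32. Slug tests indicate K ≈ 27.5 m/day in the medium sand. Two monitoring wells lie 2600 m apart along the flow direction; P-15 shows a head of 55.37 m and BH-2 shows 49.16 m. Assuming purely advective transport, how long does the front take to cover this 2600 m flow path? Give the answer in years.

34.7

Hydraulic gradient i = (55.37 − 49.16) / 2600 = 6.21 / 2600 = 0.002388.
Darcy flux q = K · i = 27.50 × 0.002388 = 0.06568 m/day.
Seepage velocity v = q / n_e = 0.06568 / 0.32 = 0.2053 m/day.
Travel time t = L / v = 2600 / 0.2053 = 12667 days = 34.68 years.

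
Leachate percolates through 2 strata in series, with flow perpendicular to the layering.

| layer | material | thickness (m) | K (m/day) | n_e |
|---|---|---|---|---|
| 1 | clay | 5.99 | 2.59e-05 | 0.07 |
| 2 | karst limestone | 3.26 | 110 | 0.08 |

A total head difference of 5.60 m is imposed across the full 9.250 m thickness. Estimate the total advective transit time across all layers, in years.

76.9

With flow normal to the layers, continuity requires the same specific discharge q through every layer.
Σ(b_i/K_i) = 5.99/2.59e-05 + 3.26/110 = 2.313e+05 d.
q = Δh / Σ(b_i/K_i) = 5.60 / 2.313e+05 = 2.421e-05 m/day.
In each layer the seepage velocity is v_i = q/n_i, so the layer transit time is t_i = b_i·n_i / q:
  layer 1 (clay): t_1 = 5.99 × 0.07 / 2.421e-05 = 17317 d
  layer 2 (karst limestone): t_2 = 3.26 × 0.08 / 2.421e-05 = 10771 d
Total t = Σ t_i = 28087 days = 76.90 years.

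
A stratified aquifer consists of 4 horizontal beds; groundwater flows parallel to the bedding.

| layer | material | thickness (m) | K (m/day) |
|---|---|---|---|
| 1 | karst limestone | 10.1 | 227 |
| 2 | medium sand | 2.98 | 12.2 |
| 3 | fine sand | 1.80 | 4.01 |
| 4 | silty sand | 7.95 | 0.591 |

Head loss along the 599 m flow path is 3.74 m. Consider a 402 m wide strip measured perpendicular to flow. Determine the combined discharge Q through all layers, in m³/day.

Flow is parallel to layering, so each bed carries its own Darcy discharge and the transmissivities add.
Σ(K_i·b_i) = 227×10.1 + 12.2×2.98 + 4.01×1.80 + 0.591×7.95 = 2341 m²/day.
Hydraulic gradient i = Δh / L = 3.74 / 599 = 0.006244.
Q = Σ(K_i·b_i) · W · i = 2341 × 402 × 0.006244 = 5876 m³/day.

5880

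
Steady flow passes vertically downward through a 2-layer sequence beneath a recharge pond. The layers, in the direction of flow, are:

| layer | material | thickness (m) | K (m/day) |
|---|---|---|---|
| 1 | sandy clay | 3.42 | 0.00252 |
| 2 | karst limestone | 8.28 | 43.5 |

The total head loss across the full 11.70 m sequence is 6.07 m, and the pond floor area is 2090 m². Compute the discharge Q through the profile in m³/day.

9.35

Flow is perpendicular to layering, so the layers act in series and the equivalent K is the thickness-weighted harmonic mean.
Total thickness L = 3.42 + 8.28 = 11.70 m.
Σ(b_i/K_i) = 3.42/0.00252 + 8.28/43.5 = 1357 d.
K_eq = L / Σ(b_i/K_i) = 11.70 / 1357 = 0.008620 m/day.
Q = K_eq · A · (Δh/L) = 0.008620 × 2090 × (6.07/11.70) = 9.346 m³/day.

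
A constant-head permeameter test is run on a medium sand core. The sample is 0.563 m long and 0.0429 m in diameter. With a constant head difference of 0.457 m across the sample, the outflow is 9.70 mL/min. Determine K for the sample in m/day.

11.9

Cross-sectional area A = π·(d/2)² = π × (0.0429/2)² = 0.001445 m².
Convert discharge: 9.70 mL/min = 1.617e-07 m³/s.
Darcy's law rearranged: K = Q·L / (A·Δh) = 1.617e-07 × 0.563 / (0.001445 × 0.457) = 0.0001378 m/s = 11.90 m/day.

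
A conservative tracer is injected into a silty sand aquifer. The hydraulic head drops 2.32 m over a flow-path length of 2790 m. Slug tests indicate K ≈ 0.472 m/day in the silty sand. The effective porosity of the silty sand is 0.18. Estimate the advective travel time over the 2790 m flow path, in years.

3500

Hydraulic gradient i = Δh / L = 2.32 / 2790 = 0.0008315.
Darcy flux q = K · i = 0.4720 × 0.0008315 = 0.0003925 m/day.
Seepage velocity v = q / n_e = 0.0003925 / 0.18 = 0.002180 m/day.
Travel time t = L / v = 2790 / 0.002180 = 1.280e+06 days = 3503 years.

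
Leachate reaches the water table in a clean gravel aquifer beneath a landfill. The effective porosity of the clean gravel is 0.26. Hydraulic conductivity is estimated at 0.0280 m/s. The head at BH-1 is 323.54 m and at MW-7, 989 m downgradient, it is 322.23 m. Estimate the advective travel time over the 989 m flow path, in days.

Convert K: 0.0280 m/s × 86400 = 2419 m/day.
Hydraulic gradient i = (323.54 − 322.23) / 989 = 1.31 / 989 = 0.001325.
Darcy flux q = K · i = 2419 × 0.001325 = 3.204 m/day.
Seepage velocity v = q / n_e = 3.204 / 0.26 = 12.32 m/day.
Travel time t = L / v = 989 / 12.32 = 80.25 days.

80.2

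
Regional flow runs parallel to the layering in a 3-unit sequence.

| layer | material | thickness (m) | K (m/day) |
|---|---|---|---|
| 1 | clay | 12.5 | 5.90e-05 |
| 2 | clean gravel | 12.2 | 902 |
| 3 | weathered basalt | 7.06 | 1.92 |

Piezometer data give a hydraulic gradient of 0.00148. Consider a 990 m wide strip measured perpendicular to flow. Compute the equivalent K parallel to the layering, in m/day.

347

Flow is parallel to layering, so each bed carries its own Darcy discharge and the transmissivities add.
Σ(K_i·b_i) = 5.90e-05×12.5 + 902×12.2 + 1.92×7.06 = 11018 m²/day.
Total thickness b = 31.76 m, so K_eq = Σ(K_i·b_i)/b = 346.9 m/day.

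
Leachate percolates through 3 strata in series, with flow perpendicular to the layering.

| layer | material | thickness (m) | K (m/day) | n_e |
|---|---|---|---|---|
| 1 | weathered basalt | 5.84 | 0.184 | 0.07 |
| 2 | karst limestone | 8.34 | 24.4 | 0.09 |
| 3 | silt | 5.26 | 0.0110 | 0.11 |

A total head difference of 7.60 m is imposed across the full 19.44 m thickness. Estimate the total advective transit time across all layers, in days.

117

With flow normal to the layers, continuity requires the same specific discharge q through every layer.
Σ(b_i/K_i) = 5.84/0.184 + 8.34/24.4 + 5.26/0.0110 = 510.3 d.
q = Δh / Σ(b_i/K_i) = 7.60 / 510.3 = 0.01489 m/day.
In each layer the seepage velocity is v_i = q/n_i, so the layer transit time is t_i = b_i·n_i / q:
  layer 1 (weathered basalt): t_1 = 5.84 × 0.07 / 0.01489 = 27.45 d
  layer 2 (karst limestone): t_2 = 8.34 × 0.09 / 0.01489 = 50.40 d
  layer 3 (silt): t_3 = 5.26 × 0.11 / 0.01489 = 38.85 d
Total t = Σ t_i = 116.7 days.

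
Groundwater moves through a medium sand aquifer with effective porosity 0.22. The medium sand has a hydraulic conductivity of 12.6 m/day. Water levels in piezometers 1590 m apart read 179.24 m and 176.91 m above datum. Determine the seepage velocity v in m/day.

0.0839

Hydraulic gradient i = (179.24 − 176.91) / 1590 = 2.33 / 1590 = 0.001465.
Darcy flux q = K · i = 12.60 × 0.001465 = 0.01846 m/day.
Seepage velocity v = q / n_e = 0.01846 / 0.22 = 0.08393 m/day.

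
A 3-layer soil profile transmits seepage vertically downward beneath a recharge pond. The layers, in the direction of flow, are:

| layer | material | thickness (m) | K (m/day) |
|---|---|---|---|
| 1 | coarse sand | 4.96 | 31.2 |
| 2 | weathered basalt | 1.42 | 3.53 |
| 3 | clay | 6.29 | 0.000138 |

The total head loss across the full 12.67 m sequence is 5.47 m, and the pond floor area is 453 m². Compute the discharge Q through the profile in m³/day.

Flow is perpendicular to layering, so the layers act in series and the equivalent K is the thickness-weighted harmonic mean.
Total thickness L = 4.96 + 1.42 + 6.29 = 12.67 m.
Σ(b_i/K_i) = 4.96/31.2 + 1.42/3.53 + 6.29/0.000138 = 45580 d.
K_eq = L / Σ(b_i/K_i) = 12.67 / 45580 = 0.0002780 m/day.
Q = K_eq · A · (Δh/L) = 0.0002780 × 453 × (5.47/12.67) = 0.05436 m³/day.

0.0544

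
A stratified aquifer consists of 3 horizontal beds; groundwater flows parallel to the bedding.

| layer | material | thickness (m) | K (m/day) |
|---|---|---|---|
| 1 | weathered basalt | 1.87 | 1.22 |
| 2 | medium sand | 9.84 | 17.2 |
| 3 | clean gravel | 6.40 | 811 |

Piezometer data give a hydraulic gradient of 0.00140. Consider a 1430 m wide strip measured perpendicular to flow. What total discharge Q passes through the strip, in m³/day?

Flow is parallel to layering, so each bed carries its own Darcy discharge and the transmissivities add.
Σ(K_i·b_i) = 1.22×1.87 + 17.2×9.84 + 811×6.40 = 5362 m²/day.
Hydraulic gradient i = 0.00140.
Q = Σ(K_i·b_i) · W · i = 5362 × 1430 × 0.001400 = 10735 m³/day.

10700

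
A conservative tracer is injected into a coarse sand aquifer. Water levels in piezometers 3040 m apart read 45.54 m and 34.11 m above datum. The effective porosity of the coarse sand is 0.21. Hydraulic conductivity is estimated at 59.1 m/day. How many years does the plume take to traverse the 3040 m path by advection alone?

7.87

Hydraulic gradient i = (45.54 − 34.11) / 3040 = 11.43 / 3040 = 0.003760.
Darcy flux q = K · i = 59.10 × 0.003760 = 0.2222 m/day.
Seepage velocity v = q / n_e = 0.2222 / 0.21 = 1.058 m/day.
Travel time t = L / v = 3040 / 1.058 = 2873 days = 7.866 years.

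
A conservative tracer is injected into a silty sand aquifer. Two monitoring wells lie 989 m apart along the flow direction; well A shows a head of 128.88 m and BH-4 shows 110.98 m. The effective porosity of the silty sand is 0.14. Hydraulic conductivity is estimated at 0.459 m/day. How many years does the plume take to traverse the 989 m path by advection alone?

45.6

Hydraulic gradient i = (128.88 − 110.98) / 989 = 17.9 / 989 = 0.01810.
Darcy flux q = K · i = 0.4590 × 0.01810 = 0.008307 m/day.
Seepage velocity v = q / n_e = 0.008307 / 0.14 = 0.05934 m/day.
Travel time t = L / v = 989 / 0.05934 = 16667 days = 45.63 years.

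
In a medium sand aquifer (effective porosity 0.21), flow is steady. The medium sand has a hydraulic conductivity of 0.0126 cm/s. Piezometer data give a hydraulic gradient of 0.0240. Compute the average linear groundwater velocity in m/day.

Convert K: 0.0126 cm/s × 864 = 10.89 m/day.
Hydraulic gradient i = 0.0240.
Darcy flux q = K · i = 10.89 × 0.02400 = 0.2613 m/day.
Seepage velocity v = q / n_e = 0.2613 / 0.21 = 1.244 m/day.

1.24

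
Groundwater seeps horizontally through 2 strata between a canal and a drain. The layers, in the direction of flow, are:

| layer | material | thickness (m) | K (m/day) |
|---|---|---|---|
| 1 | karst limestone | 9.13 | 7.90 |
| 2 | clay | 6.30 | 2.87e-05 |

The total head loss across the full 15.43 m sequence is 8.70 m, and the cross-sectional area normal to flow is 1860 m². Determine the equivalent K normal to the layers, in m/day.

7.03e-05

Flow is perpendicular to layering, so the layers act in series and the equivalent K is the thickness-weighted harmonic mean.
Total thickness L = 9.13 + 6.30 = 15.43 m.
Σ(b_i/K_i) = 9.13/7.90 + 6.30/2.87e-05 = 2.195e+05 d.
K_eq = L / Σ(b_i/K_i) = 15.43 / 2.195e+05 = 7.029e-05 m/day.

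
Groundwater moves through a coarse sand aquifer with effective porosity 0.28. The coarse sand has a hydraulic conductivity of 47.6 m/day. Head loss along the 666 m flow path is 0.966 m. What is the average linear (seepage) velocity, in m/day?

Hydraulic gradient i = Δh / L = 0.966 / 666 = 0.001450.
Darcy flux q = K · i = 47.60 × 0.001450 = 0.06904 m/day.
Seepage velocity v = q / n_e = 0.06904 / 0.28 = 0.2466 m/day.

0.247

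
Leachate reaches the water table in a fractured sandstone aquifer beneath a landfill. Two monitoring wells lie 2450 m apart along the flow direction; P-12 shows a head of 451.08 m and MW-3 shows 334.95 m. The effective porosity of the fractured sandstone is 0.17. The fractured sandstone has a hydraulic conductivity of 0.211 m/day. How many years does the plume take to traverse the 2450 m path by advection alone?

114

Hydraulic gradient i = (451.08 − 334.95) / 2450 = 116.13 / 2450 = 0.04740.
Darcy flux q = K · i = 0.2110 × 0.04740 = 0.01000 m/day.
Seepage velocity v = q / n_e = 0.01000 / 0.17 = 0.05883 m/day.
Travel time t = L / v = 2450 / 0.05883 = 41644 days = 114.0 years.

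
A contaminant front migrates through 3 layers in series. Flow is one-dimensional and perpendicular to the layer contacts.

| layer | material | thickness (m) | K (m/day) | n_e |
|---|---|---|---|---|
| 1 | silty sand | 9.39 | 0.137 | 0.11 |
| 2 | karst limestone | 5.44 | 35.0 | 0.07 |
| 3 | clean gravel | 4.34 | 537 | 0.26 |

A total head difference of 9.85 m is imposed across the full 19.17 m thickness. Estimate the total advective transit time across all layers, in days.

17.7

With flow normal to the layers, continuity requires the same specific discharge q through every layer.
Σ(b_i/K_i) = 9.39/0.137 + 5.44/35.0 + 4.34/537 = 68.70 d.
q = Δh / Σ(b_i/K_i) = 9.85 / 68.70 = 0.1434 m/day.
In each layer the seepage velocity is v_i = q/n_i, so the layer transit time is t_i = b_i·n_i / q:
  layer 1 (silty sand): t_1 = 9.39 × 0.11 / 0.1434 = 7.204 d
  layer 2 (karst limestone): t_2 = 5.44 × 0.07 / 0.1434 = 2.656 d
  layer 3 (clean gravel): t_3 = 4.34 × 0.26 / 0.1434 = 7.871 d
Total t = Σ t_i = 17.73 days.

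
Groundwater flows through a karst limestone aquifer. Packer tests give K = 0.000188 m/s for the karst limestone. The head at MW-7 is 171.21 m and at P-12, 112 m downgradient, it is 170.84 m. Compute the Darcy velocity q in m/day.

Convert K: 0.000188 m/s × 86400 = 16.24 m/day.
Hydraulic gradient i = (171.21 − 170.84) / 112 = 0.37 / 112 = 0.003304.
Specific discharge q = K · i = 16.24 × 0.003304 = 0.05366 m/day.

0.0537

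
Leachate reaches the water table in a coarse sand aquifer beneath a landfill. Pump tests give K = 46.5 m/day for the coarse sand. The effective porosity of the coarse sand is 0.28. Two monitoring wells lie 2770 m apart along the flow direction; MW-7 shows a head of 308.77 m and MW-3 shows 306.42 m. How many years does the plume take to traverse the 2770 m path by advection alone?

53.8

Hydraulic gradient i = (308.77 − 306.42) / 2770 = 2.35 / 2770 = 0.0008484.
Darcy flux q = K · i = 46.50 × 0.0008484 = 0.03945 m/day.
Seepage velocity v = q / n_e = 0.03945 / 0.28 = 0.1409 m/day.
Travel time t = L / v = 2770 / 0.1409 = 19661 days = 53.83 years.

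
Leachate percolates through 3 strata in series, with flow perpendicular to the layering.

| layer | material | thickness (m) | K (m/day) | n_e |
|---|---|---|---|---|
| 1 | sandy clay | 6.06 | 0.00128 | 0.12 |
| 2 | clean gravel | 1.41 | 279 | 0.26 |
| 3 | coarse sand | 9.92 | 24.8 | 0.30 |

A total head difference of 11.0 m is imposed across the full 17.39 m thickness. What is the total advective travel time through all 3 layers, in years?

With flow normal to the layers, continuity requires the same specific discharge q through every layer.
Σ(b_i/K_i) = 6.06/0.00128 + 1.41/279 + 9.92/24.8 = 4735 d.
q = Δh / Σ(b_i/K_i) = 11.0 / 4735 = 0.002323 m/day.
In each layer the seepage velocity is v_i = q/n_i, so the layer transit time is t_i = b_i·n_i / q:
  layer 1 (sandy clay): t_1 = 6.06 × 0.12 / 0.002323 = 313.0 d
  layer 2 (clean gravel): t_2 = 1.41 × 0.26 / 0.002323 = 157.8 d
  layer 3 (coarse sand): t_3 = 9.92 × 0.30 / 0.002323 = 1281 d
Total t = Σ t_i = 1752 days = 4.796 years.

4.80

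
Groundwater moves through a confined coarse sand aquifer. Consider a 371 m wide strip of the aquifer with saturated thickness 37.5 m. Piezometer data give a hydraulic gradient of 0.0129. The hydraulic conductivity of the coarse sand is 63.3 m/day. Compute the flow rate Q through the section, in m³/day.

11400

Cross-sectional area A = 371 × 37.5 = 13912 m².
Hydraulic gradient i = 0.0129.
Darcy's law: Q = K · A · i = 63.30 × 13912 × 0.01290 = 11361 m³/day.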